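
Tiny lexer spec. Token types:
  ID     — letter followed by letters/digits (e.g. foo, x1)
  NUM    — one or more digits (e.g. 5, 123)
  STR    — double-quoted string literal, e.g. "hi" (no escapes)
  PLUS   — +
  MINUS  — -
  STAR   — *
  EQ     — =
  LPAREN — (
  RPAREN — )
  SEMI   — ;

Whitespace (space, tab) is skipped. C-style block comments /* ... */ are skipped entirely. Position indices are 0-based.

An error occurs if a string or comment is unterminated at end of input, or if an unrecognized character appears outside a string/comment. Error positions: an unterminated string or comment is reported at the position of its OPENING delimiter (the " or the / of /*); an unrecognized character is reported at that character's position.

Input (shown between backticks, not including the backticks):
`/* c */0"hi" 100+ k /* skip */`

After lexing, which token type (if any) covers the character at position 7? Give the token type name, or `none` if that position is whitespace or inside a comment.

Answer: NUM

Derivation:
pos=0: enter COMMENT mode (saw '/*')
exit COMMENT mode (now at pos=7)
pos=7: emit NUM '0' (now at pos=8)
pos=8: enter STRING mode
pos=8: emit STR "hi" (now at pos=12)
pos=13: emit NUM '100' (now at pos=16)
pos=16: emit PLUS '+'
pos=18: emit ID 'k' (now at pos=19)
pos=20: enter COMMENT mode (saw '/*')
exit COMMENT mode (now at pos=30)
DONE. 5 tokens: [NUM, STR, NUM, PLUS, ID]
Position 7: char is '0' -> NUM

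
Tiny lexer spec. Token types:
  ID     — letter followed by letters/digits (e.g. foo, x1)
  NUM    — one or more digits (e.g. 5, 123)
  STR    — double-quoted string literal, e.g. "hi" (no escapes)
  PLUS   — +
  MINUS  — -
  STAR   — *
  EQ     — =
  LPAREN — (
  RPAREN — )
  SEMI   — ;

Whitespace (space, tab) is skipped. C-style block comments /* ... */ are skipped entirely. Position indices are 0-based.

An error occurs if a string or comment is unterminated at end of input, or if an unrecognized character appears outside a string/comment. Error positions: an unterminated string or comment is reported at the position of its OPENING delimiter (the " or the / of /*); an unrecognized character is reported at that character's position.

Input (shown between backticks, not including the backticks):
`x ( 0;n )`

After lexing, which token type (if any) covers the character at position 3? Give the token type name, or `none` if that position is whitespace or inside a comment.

Answer: none

Derivation:
pos=0: emit ID 'x' (now at pos=1)
pos=2: emit LPAREN '('
pos=4: emit NUM '0' (now at pos=5)
pos=5: emit SEMI ';'
pos=6: emit ID 'n' (now at pos=7)
pos=8: emit RPAREN ')'
DONE. 6 tokens: [ID, LPAREN, NUM, SEMI, ID, RPAREN]
Position 3: char is ' ' -> none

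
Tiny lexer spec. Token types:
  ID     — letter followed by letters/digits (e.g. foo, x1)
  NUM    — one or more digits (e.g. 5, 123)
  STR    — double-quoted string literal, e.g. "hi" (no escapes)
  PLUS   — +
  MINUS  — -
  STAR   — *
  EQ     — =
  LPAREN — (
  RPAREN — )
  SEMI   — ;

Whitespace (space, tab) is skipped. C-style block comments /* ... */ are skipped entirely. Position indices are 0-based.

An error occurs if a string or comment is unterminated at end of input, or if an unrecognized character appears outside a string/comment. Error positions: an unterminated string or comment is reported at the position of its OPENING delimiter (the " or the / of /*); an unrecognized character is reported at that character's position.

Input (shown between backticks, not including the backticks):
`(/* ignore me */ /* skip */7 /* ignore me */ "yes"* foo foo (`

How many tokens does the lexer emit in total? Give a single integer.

pos=0: emit LPAREN '('
pos=1: enter COMMENT mode (saw '/*')
exit COMMENT mode (now at pos=16)
pos=17: enter COMMENT mode (saw '/*')
exit COMMENT mode (now at pos=27)
pos=27: emit NUM '7' (now at pos=28)
pos=29: enter COMMENT mode (saw '/*')
exit COMMENT mode (now at pos=44)
pos=45: enter STRING mode
pos=45: emit STR "yes" (now at pos=50)
pos=50: emit STAR '*'
pos=52: emit ID 'foo' (now at pos=55)
pos=56: emit ID 'foo' (now at pos=59)
pos=60: emit LPAREN '('
DONE. 7 tokens: [LPAREN, NUM, STR, STAR, ID, ID, LPAREN]

Answer: 7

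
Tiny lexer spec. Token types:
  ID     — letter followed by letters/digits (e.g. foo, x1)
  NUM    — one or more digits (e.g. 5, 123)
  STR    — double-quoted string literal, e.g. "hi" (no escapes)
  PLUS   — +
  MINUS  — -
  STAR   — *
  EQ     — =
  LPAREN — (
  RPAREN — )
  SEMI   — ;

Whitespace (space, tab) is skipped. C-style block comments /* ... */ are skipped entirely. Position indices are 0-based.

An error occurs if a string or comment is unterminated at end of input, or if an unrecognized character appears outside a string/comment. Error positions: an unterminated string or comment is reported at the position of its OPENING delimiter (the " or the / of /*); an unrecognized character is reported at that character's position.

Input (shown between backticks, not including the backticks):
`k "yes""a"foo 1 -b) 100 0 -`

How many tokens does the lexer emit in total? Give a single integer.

Answer: 11

Derivation:
pos=0: emit ID 'k' (now at pos=1)
pos=2: enter STRING mode
pos=2: emit STR "yes" (now at pos=7)
pos=7: enter STRING mode
pos=7: emit STR "a" (now at pos=10)
pos=10: emit ID 'foo' (now at pos=13)
pos=14: emit NUM '1' (now at pos=15)
pos=16: emit MINUS '-'
pos=17: emit ID 'b' (now at pos=18)
pos=18: emit RPAREN ')'
pos=20: emit NUM '100' (now at pos=23)
pos=24: emit NUM '0' (now at pos=25)
pos=26: emit MINUS '-'
DONE. 11 tokens: [ID, STR, STR, ID, NUM, MINUS, ID, RPAREN, NUM, NUM, MINUS]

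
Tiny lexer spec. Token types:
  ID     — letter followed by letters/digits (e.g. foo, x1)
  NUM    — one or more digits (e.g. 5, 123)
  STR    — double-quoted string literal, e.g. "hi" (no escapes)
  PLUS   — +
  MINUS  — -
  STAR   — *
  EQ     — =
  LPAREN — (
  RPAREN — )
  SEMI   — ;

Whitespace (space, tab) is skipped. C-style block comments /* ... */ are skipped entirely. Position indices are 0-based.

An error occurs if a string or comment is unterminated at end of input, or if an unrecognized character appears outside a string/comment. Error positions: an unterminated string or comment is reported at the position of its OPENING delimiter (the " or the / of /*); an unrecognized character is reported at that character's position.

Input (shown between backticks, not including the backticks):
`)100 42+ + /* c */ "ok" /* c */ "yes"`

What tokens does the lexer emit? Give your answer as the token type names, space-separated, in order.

pos=0: emit RPAREN ')'
pos=1: emit NUM '100' (now at pos=4)
pos=5: emit NUM '42' (now at pos=7)
pos=7: emit PLUS '+'
pos=9: emit PLUS '+'
pos=11: enter COMMENT mode (saw '/*')
exit COMMENT mode (now at pos=18)
pos=19: enter STRING mode
pos=19: emit STR "ok" (now at pos=23)
pos=24: enter COMMENT mode (saw '/*')
exit COMMENT mode (now at pos=31)
pos=32: enter STRING mode
pos=32: emit STR "yes" (now at pos=37)
DONE. 7 tokens: [RPAREN, NUM, NUM, PLUS, PLUS, STR, STR]

Answer: RPAREN NUM NUM PLUS PLUS STR STR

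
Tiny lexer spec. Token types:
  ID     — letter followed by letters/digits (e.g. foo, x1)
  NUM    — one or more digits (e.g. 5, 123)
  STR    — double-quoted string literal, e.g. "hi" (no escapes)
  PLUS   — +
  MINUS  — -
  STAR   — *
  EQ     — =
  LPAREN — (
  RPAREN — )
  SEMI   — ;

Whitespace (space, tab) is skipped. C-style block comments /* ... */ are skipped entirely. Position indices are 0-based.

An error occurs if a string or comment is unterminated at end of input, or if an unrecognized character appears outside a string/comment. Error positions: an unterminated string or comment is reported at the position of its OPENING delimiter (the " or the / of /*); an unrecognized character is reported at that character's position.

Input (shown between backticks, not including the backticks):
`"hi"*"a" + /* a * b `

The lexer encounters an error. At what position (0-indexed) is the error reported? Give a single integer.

pos=0: enter STRING mode
pos=0: emit STR "hi" (now at pos=4)
pos=4: emit STAR '*'
pos=5: enter STRING mode
pos=5: emit STR "a" (now at pos=8)
pos=9: emit PLUS '+'
pos=11: enter COMMENT mode (saw '/*')
pos=11: ERROR — unterminated comment (reached EOF)

Answer: 11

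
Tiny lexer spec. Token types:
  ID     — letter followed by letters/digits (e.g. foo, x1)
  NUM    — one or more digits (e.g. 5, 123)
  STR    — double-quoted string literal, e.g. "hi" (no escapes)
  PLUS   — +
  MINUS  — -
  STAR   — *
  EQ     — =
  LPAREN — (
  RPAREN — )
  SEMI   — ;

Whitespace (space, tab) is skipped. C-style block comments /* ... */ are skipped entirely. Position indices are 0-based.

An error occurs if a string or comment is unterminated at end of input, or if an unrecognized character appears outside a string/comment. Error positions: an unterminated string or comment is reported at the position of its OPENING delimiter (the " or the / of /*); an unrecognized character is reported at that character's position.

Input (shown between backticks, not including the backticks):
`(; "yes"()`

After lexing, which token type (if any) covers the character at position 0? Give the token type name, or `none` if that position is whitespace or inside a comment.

pos=0: emit LPAREN '('
pos=1: emit SEMI ';'
pos=3: enter STRING mode
pos=3: emit STR "yes" (now at pos=8)
pos=8: emit LPAREN '('
pos=9: emit RPAREN ')'
DONE. 5 tokens: [LPAREN, SEMI, STR, LPAREN, RPAREN]
Position 0: char is '(' -> LPAREN

Answer: LPAREN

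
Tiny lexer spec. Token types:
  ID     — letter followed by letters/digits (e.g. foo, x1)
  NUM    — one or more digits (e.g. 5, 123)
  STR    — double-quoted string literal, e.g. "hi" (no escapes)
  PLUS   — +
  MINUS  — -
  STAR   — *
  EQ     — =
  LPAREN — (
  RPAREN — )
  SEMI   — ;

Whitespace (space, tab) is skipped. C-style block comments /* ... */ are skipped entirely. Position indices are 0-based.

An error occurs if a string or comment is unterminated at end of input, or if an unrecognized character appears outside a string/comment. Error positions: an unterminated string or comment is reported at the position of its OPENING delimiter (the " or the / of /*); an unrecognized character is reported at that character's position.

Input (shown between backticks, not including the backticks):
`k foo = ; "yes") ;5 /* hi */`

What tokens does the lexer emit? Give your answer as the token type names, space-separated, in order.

Answer: ID ID EQ SEMI STR RPAREN SEMI NUM

Derivation:
pos=0: emit ID 'k' (now at pos=1)
pos=2: emit ID 'foo' (now at pos=5)
pos=6: emit EQ '='
pos=8: emit SEMI ';'
pos=10: enter STRING mode
pos=10: emit STR "yes" (now at pos=15)
pos=15: emit RPAREN ')'
pos=17: emit SEMI ';'
pos=18: emit NUM '5' (now at pos=19)
pos=20: enter COMMENT mode (saw '/*')
exit COMMENT mode (now at pos=28)
DONE. 8 tokens: [ID, ID, EQ, SEMI, STR, RPAREN, SEMI, NUM]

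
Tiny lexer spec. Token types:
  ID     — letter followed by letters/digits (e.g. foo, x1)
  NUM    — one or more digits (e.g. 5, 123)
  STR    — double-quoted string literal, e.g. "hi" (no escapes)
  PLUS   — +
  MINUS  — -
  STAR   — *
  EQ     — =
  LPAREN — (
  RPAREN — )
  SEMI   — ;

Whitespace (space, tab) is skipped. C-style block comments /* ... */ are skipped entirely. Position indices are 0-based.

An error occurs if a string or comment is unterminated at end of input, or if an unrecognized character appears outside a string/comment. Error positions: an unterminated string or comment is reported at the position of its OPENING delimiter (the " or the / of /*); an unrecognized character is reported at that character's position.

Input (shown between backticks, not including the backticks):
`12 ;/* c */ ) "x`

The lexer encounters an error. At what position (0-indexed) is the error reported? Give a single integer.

Answer: 14

Derivation:
pos=0: emit NUM '12' (now at pos=2)
pos=3: emit SEMI ';'
pos=4: enter COMMENT mode (saw '/*')
exit COMMENT mode (now at pos=11)
pos=12: emit RPAREN ')'
pos=14: enter STRING mode
pos=14: ERROR — unterminated string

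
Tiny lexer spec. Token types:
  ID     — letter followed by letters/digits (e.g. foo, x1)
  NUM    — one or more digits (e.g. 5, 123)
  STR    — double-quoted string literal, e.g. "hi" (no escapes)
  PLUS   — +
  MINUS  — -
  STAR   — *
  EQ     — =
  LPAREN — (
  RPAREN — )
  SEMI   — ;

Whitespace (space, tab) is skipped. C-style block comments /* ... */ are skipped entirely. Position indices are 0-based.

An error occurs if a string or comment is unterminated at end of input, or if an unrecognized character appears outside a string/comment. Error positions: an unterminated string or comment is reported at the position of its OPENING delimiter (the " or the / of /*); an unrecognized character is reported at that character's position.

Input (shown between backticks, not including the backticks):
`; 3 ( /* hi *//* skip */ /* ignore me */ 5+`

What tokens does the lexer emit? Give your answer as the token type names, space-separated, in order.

Answer: SEMI NUM LPAREN NUM PLUS

Derivation:
pos=0: emit SEMI ';'
pos=2: emit NUM '3' (now at pos=3)
pos=4: emit LPAREN '('
pos=6: enter COMMENT mode (saw '/*')
exit COMMENT mode (now at pos=14)
pos=14: enter COMMENT mode (saw '/*')
exit COMMENT mode (now at pos=24)
pos=25: enter COMMENT mode (saw '/*')
exit COMMENT mode (now at pos=40)
pos=41: emit NUM '5' (now at pos=42)
pos=42: emit PLUS '+'
DONE. 5 tokens: [SEMI, NUM, LPAREN, NUM, PLUS]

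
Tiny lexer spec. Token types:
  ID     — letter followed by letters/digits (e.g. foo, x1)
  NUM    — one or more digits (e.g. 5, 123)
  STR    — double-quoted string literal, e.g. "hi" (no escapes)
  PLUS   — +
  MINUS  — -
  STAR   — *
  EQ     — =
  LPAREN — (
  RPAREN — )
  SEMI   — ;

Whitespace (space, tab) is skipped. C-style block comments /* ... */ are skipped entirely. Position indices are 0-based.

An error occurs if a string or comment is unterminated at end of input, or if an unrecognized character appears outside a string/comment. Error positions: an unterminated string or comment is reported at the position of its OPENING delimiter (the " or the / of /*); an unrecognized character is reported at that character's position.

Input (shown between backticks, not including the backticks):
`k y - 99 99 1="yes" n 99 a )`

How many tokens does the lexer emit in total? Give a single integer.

pos=0: emit ID 'k' (now at pos=1)
pos=2: emit ID 'y' (now at pos=3)
pos=4: emit MINUS '-'
pos=6: emit NUM '99' (now at pos=8)
pos=9: emit NUM '99' (now at pos=11)
pos=12: emit NUM '1' (now at pos=13)
pos=13: emit EQ '='
pos=14: enter STRING mode
pos=14: emit STR "yes" (now at pos=19)
pos=20: emit ID 'n' (now at pos=21)
pos=22: emit NUM '99' (now at pos=24)
pos=25: emit ID 'a' (now at pos=26)
pos=27: emit RPAREN ')'
DONE. 12 tokens: [ID, ID, MINUS, NUM, NUM, NUM, EQ, STR, ID, NUM, ID, RPAREN]

Answer: 12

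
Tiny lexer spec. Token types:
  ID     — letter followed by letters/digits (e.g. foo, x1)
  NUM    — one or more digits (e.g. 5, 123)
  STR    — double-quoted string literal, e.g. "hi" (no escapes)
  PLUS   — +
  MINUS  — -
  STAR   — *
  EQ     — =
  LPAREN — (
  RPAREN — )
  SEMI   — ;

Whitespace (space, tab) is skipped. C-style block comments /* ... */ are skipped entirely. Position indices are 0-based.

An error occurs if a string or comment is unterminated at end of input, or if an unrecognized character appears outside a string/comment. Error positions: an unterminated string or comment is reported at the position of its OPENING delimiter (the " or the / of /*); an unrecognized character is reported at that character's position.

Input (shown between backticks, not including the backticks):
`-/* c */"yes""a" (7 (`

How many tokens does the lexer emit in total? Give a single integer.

Answer: 6

Derivation:
pos=0: emit MINUS '-'
pos=1: enter COMMENT mode (saw '/*')
exit COMMENT mode (now at pos=8)
pos=8: enter STRING mode
pos=8: emit STR "yes" (now at pos=13)
pos=13: enter STRING mode
pos=13: emit STR "a" (now at pos=16)
pos=17: emit LPAREN '('
pos=18: emit NUM '7' (now at pos=19)
pos=20: emit LPAREN '('
DONE. 6 tokens: [MINUS, STR, STR, LPAREN, NUM, LPAREN]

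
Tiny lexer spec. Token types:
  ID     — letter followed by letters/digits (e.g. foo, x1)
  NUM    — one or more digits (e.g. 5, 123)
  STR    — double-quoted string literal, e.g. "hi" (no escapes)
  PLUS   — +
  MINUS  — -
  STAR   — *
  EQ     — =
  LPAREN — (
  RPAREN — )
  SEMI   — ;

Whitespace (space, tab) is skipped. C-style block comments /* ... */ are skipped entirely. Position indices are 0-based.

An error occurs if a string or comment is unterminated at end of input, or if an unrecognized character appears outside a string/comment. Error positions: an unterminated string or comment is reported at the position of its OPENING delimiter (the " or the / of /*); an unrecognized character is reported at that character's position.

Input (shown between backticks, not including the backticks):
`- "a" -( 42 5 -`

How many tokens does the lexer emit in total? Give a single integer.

pos=0: emit MINUS '-'
pos=2: enter STRING mode
pos=2: emit STR "a" (now at pos=5)
pos=6: emit MINUS '-'
pos=7: emit LPAREN '('
pos=9: emit NUM '42' (now at pos=11)
pos=12: emit NUM '5' (now at pos=13)
pos=14: emit MINUS '-'
DONE. 7 tokens: [MINUS, STR, MINUS, LPAREN, NUM, NUM, MINUS]

Answer: 7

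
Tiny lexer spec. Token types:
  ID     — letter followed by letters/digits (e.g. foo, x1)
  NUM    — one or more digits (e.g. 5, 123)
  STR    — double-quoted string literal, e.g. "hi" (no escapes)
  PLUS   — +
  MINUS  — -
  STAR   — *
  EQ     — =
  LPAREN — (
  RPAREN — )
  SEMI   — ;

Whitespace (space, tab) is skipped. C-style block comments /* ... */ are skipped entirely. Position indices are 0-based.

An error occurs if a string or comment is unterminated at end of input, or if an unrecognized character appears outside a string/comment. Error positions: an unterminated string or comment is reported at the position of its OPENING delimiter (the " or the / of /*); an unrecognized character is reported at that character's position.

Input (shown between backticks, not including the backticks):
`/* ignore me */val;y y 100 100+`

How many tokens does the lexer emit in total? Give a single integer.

Answer: 7

Derivation:
pos=0: enter COMMENT mode (saw '/*')
exit COMMENT mode (now at pos=15)
pos=15: emit ID 'val' (now at pos=18)
pos=18: emit SEMI ';'
pos=19: emit ID 'y' (now at pos=20)
pos=21: emit ID 'y' (now at pos=22)
pos=23: emit NUM '100' (now at pos=26)
pos=27: emit NUM '100' (now at pos=30)
pos=30: emit PLUS '+'
DONE. 7 tokens: [ID, SEMI, ID, ID, NUM, NUM, PLUS]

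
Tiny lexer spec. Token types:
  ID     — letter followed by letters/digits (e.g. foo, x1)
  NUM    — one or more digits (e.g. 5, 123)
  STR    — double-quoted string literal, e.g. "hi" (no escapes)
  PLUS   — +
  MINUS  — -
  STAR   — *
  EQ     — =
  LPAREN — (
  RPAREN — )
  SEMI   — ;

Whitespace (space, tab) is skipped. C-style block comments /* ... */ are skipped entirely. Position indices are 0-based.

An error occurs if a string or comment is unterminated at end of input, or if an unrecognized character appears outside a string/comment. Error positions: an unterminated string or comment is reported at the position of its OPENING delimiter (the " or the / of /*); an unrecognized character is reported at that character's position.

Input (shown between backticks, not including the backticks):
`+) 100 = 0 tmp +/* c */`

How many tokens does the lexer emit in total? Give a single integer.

Answer: 7

Derivation:
pos=0: emit PLUS '+'
pos=1: emit RPAREN ')'
pos=3: emit NUM '100' (now at pos=6)
pos=7: emit EQ '='
pos=9: emit NUM '0' (now at pos=10)
pos=11: emit ID 'tmp' (now at pos=14)
pos=15: emit PLUS '+'
pos=16: enter COMMENT mode (saw '/*')
exit COMMENT mode (now at pos=23)
DONE. 7 tokens: [PLUS, RPAREN, NUM, EQ, NUM, ID, PLUS]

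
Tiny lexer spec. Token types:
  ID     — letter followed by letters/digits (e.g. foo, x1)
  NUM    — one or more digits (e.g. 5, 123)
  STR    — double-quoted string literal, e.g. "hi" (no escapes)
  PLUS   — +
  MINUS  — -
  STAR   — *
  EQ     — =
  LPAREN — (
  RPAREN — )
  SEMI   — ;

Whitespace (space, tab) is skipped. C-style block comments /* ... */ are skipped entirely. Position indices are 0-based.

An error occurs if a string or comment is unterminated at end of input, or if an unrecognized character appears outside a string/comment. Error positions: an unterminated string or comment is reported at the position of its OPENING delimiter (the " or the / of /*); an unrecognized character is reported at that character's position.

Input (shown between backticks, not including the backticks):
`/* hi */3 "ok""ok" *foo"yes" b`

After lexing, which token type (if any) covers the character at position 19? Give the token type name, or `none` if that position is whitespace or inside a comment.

Answer: STAR

Derivation:
pos=0: enter COMMENT mode (saw '/*')
exit COMMENT mode (now at pos=8)
pos=8: emit NUM '3' (now at pos=9)
pos=10: enter STRING mode
pos=10: emit STR "ok" (now at pos=14)
pos=14: enter STRING mode
pos=14: emit STR "ok" (now at pos=18)
pos=19: emit STAR '*'
pos=20: emit ID 'foo' (now at pos=23)
pos=23: enter STRING mode
pos=23: emit STR "yes" (now at pos=28)
pos=29: emit ID 'b' (now at pos=30)
DONE. 7 tokens: [NUM, STR, STR, STAR, ID, STR, ID]
Position 19: char is '*' -> STAR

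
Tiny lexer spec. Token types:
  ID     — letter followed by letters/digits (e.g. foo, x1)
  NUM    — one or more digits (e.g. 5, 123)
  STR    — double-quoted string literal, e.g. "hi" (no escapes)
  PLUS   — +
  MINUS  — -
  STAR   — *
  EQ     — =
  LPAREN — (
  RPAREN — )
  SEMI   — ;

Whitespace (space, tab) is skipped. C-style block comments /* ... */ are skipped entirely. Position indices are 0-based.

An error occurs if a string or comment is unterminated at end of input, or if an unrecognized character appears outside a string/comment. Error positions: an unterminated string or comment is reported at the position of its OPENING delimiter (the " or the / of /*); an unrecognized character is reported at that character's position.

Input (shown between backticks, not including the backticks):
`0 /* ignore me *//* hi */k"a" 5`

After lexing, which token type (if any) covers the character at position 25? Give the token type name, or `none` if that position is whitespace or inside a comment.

Answer: ID

Derivation:
pos=0: emit NUM '0' (now at pos=1)
pos=2: enter COMMENT mode (saw '/*')
exit COMMENT mode (now at pos=17)
pos=17: enter COMMENT mode (saw '/*')
exit COMMENT mode (now at pos=25)
pos=25: emit ID 'k' (now at pos=26)
pos=26: enter STRING mode
pos=26: emit STR "a" (now at pos=29)
pos=30: emit NUM '5' (now at pos=31)
DONE. 4 tokens: [NUM, ID, STR, NUM]
Position 25: char is 'k' -> ID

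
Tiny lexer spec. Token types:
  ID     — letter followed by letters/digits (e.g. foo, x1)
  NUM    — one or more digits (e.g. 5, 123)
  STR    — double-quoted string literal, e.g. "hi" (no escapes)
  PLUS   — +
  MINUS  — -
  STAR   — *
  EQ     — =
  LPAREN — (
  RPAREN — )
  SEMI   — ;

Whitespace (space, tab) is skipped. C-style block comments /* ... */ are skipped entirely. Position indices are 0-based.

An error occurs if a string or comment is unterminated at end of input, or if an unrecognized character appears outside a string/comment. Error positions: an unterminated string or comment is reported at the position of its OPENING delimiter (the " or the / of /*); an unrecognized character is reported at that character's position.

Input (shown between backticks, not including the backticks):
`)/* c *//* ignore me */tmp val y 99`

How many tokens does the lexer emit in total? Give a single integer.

Answer: 5

Derivation:
pos=0: emit RPAREN ')'
pos=1: enter COMMENT mode (saw '/*')
exit COMMENT mode (now at pos=8)
pos=8: enter COMMENT mode (saw '/*')
exit COMMENT mode (now at pos=23)
pos=23: emit ID 'tmp' (now at pos=26)
pos=27: emit ID 'val' (now at pos=30)
pos=31: emit ID 'y' (now at pos=32)
pos=33: emit NUM '99' (now at pos=35)
DONE. 5 tokens: [RPAREN, ID, ID, ID, NUM]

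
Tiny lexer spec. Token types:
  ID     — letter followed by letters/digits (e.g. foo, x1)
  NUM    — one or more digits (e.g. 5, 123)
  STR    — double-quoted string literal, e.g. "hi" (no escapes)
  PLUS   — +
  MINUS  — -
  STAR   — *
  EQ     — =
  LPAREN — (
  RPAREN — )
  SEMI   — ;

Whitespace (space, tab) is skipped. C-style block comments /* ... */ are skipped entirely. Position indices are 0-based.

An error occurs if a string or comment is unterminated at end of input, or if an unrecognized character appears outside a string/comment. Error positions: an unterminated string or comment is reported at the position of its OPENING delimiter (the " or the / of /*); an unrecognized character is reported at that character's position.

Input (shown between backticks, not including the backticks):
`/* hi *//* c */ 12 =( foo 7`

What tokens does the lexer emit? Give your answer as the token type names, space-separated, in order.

Answer: NUM EQ LPAREN ID NUM

Derivation:
pos=0: enter COMMENT mode (saw '/*')
exit COMMENT mode (now at pos=8)
pos=8: enter COMMENT mode (saw '/*')
exit COMMENT mode (now at pos=15)
pos=16: emit NUM '12' (now at pos=18)
pos=19: emit EQ '='
pos=20: emit LPAREN '('
pos=22: emit ID 'foo' (now at pos=25)
pos=26: emit NUM '7' (now at pos=27)
DONE. 5 tokens: [NUM, EQ, LPAREN, ID, NUM]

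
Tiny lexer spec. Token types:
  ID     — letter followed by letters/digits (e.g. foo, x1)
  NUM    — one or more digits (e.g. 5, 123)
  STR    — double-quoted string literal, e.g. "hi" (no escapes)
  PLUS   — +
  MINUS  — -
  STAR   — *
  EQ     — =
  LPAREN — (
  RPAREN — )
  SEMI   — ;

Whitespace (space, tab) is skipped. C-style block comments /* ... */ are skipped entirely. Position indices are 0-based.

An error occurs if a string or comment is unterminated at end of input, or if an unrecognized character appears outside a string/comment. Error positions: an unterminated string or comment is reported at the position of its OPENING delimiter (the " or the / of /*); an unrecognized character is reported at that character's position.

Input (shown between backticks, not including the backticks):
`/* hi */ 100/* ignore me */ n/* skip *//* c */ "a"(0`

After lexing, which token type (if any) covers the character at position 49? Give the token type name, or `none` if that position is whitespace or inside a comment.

Answer: STR

Derivation:
pos=0: enter COMMENT mode (saw '/*')
exit COMMENT mode (now at pos=8)
pos=9: emit NUM '100' (now at pos=12)
pos=12: enter COMMENT mode (saw '/*')
exit COMMENT mode (now at pos=27)
pos=28: emit ID 'n' (now at pos=29)
pos=29: enter COMMENT mode (saw '/*')
exit COMMENT mode (now at pos=39)
pos=39: enter COMMENT mode (saw '/*')
exit COMMENT mode (now at pos=46)
pos=47: enter STRING mode
pos=47: emit STR "a" (now at pos=50)
pos=50: emit LPAREN '('
pos=51: emit NUM '0' (now at pos=52)
DONE. 5 tokens: [NUM, ID, STR, LPAREN, NUM]
Position 49: char is '"' -> STR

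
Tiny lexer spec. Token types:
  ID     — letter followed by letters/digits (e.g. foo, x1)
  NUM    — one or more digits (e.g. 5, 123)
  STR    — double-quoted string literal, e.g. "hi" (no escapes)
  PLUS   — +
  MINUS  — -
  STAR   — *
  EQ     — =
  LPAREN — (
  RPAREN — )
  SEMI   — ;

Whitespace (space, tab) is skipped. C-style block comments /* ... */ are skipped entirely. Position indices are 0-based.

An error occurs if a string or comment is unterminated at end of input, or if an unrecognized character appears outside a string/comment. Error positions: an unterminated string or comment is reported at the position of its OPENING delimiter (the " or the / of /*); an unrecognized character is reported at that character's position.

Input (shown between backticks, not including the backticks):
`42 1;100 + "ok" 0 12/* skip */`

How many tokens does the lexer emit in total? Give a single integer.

pos=0: emit NUM '42' (now at pos=2)
pos=3: emit NUM '1' (now at pos=4)
pos=4: emit SEMI ';'
pos=5: emit NUM '100' (now at pos=8)
pos=9: emit PLUS '+'
pos=11: enter STRING mode
pos=11: emit STR "ok" (now at pos=15)
pos=16: emit NUM '0' (now at pos=17)
pos=18: emit NUM '12' (now at pos=20)
pos=20: enter COMMENT mode (saw '/*')
exit COMMENT mode (now at pos=30)
DONE. 8 tokens: [NUM, NUM, SEMI, NUM, PLUS, STR, NUM, NUM]

Answer: 8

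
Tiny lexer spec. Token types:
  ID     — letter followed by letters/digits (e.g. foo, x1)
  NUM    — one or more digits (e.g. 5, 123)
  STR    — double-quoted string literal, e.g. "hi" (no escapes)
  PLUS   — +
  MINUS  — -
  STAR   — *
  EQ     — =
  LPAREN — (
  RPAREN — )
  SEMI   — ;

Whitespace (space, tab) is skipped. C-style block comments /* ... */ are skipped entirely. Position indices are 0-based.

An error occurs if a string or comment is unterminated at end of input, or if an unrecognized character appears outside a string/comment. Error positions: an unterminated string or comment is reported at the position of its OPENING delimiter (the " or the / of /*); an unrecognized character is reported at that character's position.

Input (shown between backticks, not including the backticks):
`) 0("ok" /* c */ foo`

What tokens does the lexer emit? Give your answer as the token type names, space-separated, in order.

pos=0: emit RPAREN ')'
pos=2: emit NUM '0' (now at pos=3)
pos=3: emit LPAREN '('
pos=4: enter STRING mode
pos=4: emit STR "ok" (now at pos=8)
pos=9: enter COMMENT mode (saw '/*')
exit COMMENT mode (now at pos=16)
pos=17: emit ID 'foo' (now at pos=20)
DONE. 5 tokens: [RPAREN, NUM, LPAREN, STR, ID]

Answer: RPAREN NUM LPAREN STR ID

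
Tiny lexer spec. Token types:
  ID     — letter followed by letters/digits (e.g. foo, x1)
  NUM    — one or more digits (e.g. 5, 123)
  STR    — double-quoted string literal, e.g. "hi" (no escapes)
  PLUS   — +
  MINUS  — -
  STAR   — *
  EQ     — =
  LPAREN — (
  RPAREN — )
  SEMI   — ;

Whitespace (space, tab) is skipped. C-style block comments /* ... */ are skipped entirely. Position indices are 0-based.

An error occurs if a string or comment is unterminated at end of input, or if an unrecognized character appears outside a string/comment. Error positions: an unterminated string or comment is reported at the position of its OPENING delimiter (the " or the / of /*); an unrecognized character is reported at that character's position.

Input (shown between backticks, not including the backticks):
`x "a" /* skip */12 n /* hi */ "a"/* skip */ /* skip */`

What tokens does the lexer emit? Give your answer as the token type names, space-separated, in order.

pos=0: emit ID 'x' (now at pos=1)
pos=2: enter STRING mode
pos=2: emit STR "a" (now at pos=5)
pos=6: enter COMMENT mode (saw '/*')
exit COMMENT mode (now at pos=16)
pos=16: emit NUM '12' (now at pos=18)
pos=19: emit ID 'n' (now at pos=20)
pos=21: enter COMMENT mode (saw '/*')
exit COMMENT mode (now at pos=29)
pos=30: enter STRING mode
pos=30: emit STR "a" (now at pos=33)
pos=33: enter COMMENT mode (saw '/*')
exit COMMENT mode (now at pos=43)
pos=44: enter COMMENT mode (saw '/*')
exit COMMENT mode (now at pos=54)
DONE. 5 tokens: [ID, STR, NUM, ID, STR]

Answer: ID STR NUM ID STR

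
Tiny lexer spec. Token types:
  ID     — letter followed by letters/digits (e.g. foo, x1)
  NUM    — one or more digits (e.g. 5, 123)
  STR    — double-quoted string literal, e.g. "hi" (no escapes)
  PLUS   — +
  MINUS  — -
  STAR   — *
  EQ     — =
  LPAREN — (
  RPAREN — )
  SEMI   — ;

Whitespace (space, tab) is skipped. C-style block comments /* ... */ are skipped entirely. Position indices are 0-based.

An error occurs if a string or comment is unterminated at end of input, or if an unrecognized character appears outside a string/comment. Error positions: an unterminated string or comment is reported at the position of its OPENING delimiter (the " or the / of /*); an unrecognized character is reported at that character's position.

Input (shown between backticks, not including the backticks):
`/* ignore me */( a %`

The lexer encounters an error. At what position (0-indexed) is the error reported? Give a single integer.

Answer: 19

Derivation:
pos=0: enter COMMENT mode (saw '/*')
exit COMMENT mode (now at pos=15)
pos=15: emit LPAREN '('
pos=17: emit ID 'a' (now at pos=18)
pos=19: ERROR — unrecognized char '%'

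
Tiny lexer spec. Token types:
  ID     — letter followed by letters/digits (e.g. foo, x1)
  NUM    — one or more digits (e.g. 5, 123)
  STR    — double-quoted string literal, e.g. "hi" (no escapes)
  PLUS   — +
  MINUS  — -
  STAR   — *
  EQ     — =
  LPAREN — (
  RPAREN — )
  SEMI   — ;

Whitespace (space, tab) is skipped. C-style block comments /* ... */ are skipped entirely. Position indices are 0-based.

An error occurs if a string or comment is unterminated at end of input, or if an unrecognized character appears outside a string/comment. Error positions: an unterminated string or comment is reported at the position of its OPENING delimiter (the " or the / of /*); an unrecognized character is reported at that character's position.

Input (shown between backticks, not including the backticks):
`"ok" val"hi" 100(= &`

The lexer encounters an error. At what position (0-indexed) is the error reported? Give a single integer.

Answer: 19

Derivation:
pos=0: enter STRING mode
pos=0: emit STR "ok" (now at pos=4)
pos=5: emit ID 'val' (now at pos=8)
pos=8: enter STRING mode
pos=8: emit STR "hi" (now at pos=12)
pos=13: emit NUM '100' (now at pos=16)
pos=16: emit LPAREN '('
pos=17: emit EQ '='
pos=19: ERROR — unrecognized char '&'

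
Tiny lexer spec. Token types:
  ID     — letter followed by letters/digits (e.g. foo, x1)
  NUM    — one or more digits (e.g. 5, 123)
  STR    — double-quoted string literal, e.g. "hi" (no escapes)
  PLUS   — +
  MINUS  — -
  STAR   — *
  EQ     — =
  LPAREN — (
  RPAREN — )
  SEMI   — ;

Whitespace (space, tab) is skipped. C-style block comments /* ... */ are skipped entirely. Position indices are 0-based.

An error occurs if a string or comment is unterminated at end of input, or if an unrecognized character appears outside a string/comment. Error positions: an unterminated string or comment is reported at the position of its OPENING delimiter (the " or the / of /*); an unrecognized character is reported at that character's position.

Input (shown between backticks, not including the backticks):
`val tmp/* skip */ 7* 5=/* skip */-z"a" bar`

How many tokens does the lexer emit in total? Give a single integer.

Answer: 10

Derivation:
pos=0: emit ID 'val' (now at pos=3)
pos=4: emit ID 'tmp' (now at pos=7)
pos=7: enter COMMENT mode (saw '/*')
exit COMMENT mode (now at pos=17)
pos=18: emit NUM '7' (now at pos=19)
pos=19: emit STAR '*'
pos=21: emit NUM '5' (now at pos=22)
pos=22: emit EQ '='
pos=23: enter COMMENT mode (saw '/*')
exit COMMENT mode (now at pos=33)
pos=33: emit MINUS '-'
pos=34: emit ID 'z' (now at pos=35)
pos=35: enter STRING mode
pos=35: emit STR "a" (now at pos=38)
pos=39: emit ID 'bar' (now at pos=42)
DONE. 10 tokens: [ID, ID, NUM, STAR, NUM, EQ, MINUS, ID, STR, ID]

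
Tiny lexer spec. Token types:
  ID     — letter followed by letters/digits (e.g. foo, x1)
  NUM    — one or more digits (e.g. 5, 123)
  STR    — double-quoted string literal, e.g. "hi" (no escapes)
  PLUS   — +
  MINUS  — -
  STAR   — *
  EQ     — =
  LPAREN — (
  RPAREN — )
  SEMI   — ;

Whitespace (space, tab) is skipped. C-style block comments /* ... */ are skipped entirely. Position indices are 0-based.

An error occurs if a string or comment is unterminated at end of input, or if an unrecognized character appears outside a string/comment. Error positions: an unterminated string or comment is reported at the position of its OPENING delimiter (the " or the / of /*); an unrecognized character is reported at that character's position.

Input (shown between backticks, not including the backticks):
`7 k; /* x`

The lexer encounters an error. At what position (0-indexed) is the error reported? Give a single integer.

pos=0: emit NUM '7' (now at pos=1)
pos=2: emit ID 'k' (now at pos=3)
pos=3: emit SEMI ';'
pos=5: enter COMMENT mode (saw '/*')
pos=5: ERROR — unterminated comment (reached EOF)

Answer: 5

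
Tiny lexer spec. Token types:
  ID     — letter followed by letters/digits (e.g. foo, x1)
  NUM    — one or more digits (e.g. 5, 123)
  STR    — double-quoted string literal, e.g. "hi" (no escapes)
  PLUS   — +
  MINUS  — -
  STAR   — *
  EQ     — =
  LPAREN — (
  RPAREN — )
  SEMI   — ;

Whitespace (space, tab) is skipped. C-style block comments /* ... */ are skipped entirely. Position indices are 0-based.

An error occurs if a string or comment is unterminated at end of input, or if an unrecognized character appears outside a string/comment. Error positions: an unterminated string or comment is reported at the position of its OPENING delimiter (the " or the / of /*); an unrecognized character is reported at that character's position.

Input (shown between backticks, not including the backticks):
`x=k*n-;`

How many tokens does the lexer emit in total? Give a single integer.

Answer: 7

Derivation:
pos=0: emit ID 'x' (now at pos=1)
pos=1: emit EQ '='
pos=2: emit ID 'k' (now at pos=3)
pos=3: emit STAR '*'
pos=4: emit ID 'n' (now at pos=5)
pos=5: emit MINUS '-'
pos=6: emit SEMI ';'
DONE. 7 tokens: [ID, EQ, ID, STAR, ID, MINUS, SEMI]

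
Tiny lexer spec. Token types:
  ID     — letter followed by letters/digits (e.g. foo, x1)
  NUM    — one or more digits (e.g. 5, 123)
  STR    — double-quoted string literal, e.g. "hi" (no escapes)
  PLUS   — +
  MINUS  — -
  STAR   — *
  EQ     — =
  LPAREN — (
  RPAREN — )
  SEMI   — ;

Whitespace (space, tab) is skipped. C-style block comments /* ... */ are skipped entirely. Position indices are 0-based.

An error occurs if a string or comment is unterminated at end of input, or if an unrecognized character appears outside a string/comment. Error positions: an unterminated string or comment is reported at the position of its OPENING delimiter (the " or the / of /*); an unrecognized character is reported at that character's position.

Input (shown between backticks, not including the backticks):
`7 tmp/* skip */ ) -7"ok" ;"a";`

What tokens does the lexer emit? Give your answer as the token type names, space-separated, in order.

pos=0: emit NUM '7' (now at pos=1)
pos=2: emit ID 'tmp' (now at pos=5)
pos=5: enter COMMENT mode (saw '/*')
exit COMMENT mode (now at pos=15)
pos=16: emit RPAREN ')'
pos=18: emit MINUS '-'
pos=19: emit NUM '7' (now at pos=20)
pos=20: enter STRING mode
pos=20: emit STR "ok" (now at pos=24)
pos=25: emit SEMI ';'
pos=26: enter STRING mode
pos=26: emit STR "a" (now at pos=29)
pos=29: emit SEMI ';'
DONE. 9 tokens: [NUM, ID, RPAREN, MINUS, NUM, STR, SEMI, STR, SEMI]

Answer: NUM ID RPAREN MINUS NUM STR SEMI STR SEMI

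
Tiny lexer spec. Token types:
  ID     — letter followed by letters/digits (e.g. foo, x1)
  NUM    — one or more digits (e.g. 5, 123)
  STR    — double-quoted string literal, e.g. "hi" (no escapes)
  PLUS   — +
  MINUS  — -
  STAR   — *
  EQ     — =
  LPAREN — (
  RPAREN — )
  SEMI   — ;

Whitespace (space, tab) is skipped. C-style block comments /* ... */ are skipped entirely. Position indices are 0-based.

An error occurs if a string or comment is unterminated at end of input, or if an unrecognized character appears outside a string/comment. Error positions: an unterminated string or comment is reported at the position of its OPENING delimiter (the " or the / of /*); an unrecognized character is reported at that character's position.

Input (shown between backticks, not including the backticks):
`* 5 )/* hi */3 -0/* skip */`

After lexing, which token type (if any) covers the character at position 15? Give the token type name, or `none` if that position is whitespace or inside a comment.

Answer: MINUS

Derivation:
pos=0: emit STAR '*'
pos=2: emit NUM '5' (now at pos=3)
pos=4: emit RPAREN ')'
pos=5: enter COMMENT mode (saw '/*')
exit COMMENT mode (now at pos=13)
pos=13: emit NUM '3' (now at pos=14)
pos=15: emit MINUS '-'
pos=16: emit NUM '0' (now at pos=17)
pos=17: enter COMMENT mode (saw '/*')
exit COMMENT mode (now at pos=27)
DONE. 6 tokens: [STAR, NUM, RPAREN, NUM, MINUS, NUM]
Position 15: char is '-' -> MINUS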